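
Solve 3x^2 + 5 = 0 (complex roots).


disc = 0^2 - 4*3*5 = 0 - 60 = -60
sqrt(|disc|) = sqrt(60) = 7.7460
Real part = 0/(2*3) = 0
Imag part = 7.7460/(2*3) = 1.2910

0 ± 1.2910i


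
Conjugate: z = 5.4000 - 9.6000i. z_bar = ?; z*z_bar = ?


z_bar = 5.4000 + 9.6000i
z*z_bar = 5.4^2 + (-9.6)^2 = 29.16 + 92.16 = 121.32

z_bar = 5.4000 + 9.6000i, z*z_bar = 121.32


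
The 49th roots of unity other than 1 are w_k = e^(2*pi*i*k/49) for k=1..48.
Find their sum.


With w = e^(2*pi*i/49), all 49 of the 49th roots of unity w^0 = 1, w, ..., w^(48) sum to 0: 1 + w + ... + w^(48) = (1 - w^49)/(1 - w) = 0 since w^49 = 1, w ≠ 1.
Removing the root 1: w + w^2 + ... + w^(48) = 0 - 1 = -1

Sum = -1


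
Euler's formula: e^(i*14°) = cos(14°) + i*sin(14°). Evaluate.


cos(14°) = 0.9703
sin(14°) = 0.2419

e^(i*14°) = 0.9703 + 0.2419i


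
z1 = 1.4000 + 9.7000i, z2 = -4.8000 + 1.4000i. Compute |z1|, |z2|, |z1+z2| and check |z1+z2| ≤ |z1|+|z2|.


|z1| = sqrt(1.4^2 + 9.7^2) = sqrt(96.05) = 9.8005
|z2| = sqrt((-4.8)^2 + 1.4^2) = sqrt(25) = 5.0000
z1+z2 = -3.4000 + 11.1000i
|z1+z2| = sqrt(134.77) = 11.6090
|z1|+|z2| = 9.8005 + 5.0000 = 14.8005

|z1+z2| = 11.6090 ≤ |z1|+|z2| = 14.8005 (verified)


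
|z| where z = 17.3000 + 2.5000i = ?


|z| = sqrt(17.3^2 + 2.5^2) = sqrt(299.29 + 6.25) = sqrt(305.54) = 17.4797

|z| = 17.4797


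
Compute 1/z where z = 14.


|z|^2 = 196+0 = 196
1/z = (14 - 0i)/196

1/z = 0.0714 + 0i


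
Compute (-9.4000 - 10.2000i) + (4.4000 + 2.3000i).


Real: -9.4 + 4.4 = -5
Imag: -10.2 + 2.3 = -7.9

-5.0000 - 7.9000i


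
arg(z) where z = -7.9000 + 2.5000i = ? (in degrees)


Re = -7.9, Im = 2.5
arg = atan2(2.5, -7.9) = 162.4397 degrees

arg(z) = 162.4397 degrees


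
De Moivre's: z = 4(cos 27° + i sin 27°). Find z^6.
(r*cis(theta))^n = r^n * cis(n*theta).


r^6 = 4^6 = 4096
n*theta = 6*27° = 162° = 162° (mod 360)
a = 4096*cos(162°) = -3895.5275
b = 4096*sin(162°) = 1265.7336

4096 cis(162°) = -3895.5275 + 1265.7336i


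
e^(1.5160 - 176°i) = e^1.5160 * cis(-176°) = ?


e^1.5160 = 4.5540
cos(-176°) = -0.99756
sin(-176°) = -0.06976
Real = 4.5540*(-0.99756) = -4.5429
Imag = 4.5540*(-0.06976) = -0.3177

-4.5429 - 0.3177i


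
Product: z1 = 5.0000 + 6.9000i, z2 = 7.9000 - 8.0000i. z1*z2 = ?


Real = 5*7.9 - 6.9*(-8) = 39.5 - (-55.2) = 94.7
Imag = 5*(-8) + 7.9*6.9 = -40 + 54.51 = 14.51

94.7000 + 14.5100i


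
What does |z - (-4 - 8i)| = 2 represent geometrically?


|z - z0| = r is a circle with center z0 and radius r.
Center = (-4, -8), radius = 2

Circle with center (-4, -8) and radius 2


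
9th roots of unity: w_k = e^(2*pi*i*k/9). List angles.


The 9th roots of unity are cis(360k/9°) for k=0..8
Angle step = 360/9 = 40°
Primitive root: cis(40°)
Primitive root = 0.7660 + 0.6428i

9 roots at angles: 0°, 40°, 80°, 120°, 160°, 200°, 240°, 280°, 320°


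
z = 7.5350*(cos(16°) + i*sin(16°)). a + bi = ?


a = 7.5350*cos(16°) = 7.5350*0.96126 = 7.2431
b = 7.5350*sin(16°) = 7.5350*0.27564 = 2.0769

7.2431 + 2.0769i


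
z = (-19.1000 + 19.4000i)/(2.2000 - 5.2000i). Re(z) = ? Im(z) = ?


Multiply by conjugate: (-19.1000 + 19.4000i)(2.2000 + 5.2000i) / (2.2^2 + (-5.2)^2)
Numerator real = -19.1*2.2 + 19.4*(-5.2) = -142.9
Numerator imag = 19.4*2.2 - (-19.1)*(-5.2) = -56.64
Denominator = 31.88
Re(z) = -142.9/31.88 = -4.4824
Im(z) = -56.64/31.88 = -1.7767

Re(z) = -4.4824, Im(z) = -1.7767


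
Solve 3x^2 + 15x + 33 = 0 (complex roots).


disc = 15^2 - 4*3*33 = 225 - 396 = -171
sqrt(|disc|) = sqrt(171) = 13.0767
Real part = -15/(2*3) = -2.5000
Imag part = 13.0767/(2*3) = 2.1794

-2.5000 ± 2.1794i


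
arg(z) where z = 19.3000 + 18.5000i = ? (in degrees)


Re = 19.3, Im = 18.5
arg = atan2(18.5, 19.3) = 43.7876 degrees

arg(z) = 43.7876 degrees


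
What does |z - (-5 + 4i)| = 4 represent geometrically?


|z - z0| = r is a circle with center z0 and radius r.
Center = (-5, 4), radius = 4

Circle with center (-5, 4) and radius 4


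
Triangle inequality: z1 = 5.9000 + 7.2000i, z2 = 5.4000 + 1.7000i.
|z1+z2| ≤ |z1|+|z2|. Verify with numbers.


|z1| = sqrt(5.9^2 + 7.2^2) = sqrt(86.65) = 9.3086
|z2| = sqrt(5.4^2 + 1.7^2) = sqrt(32.05) = 5.6613
z1+z2 = 11.3000 + 8.9000i
|z1+z2| = sqrt(206.9) = 14.3840
|z1|+|z2| = 9.3086 + 5.6613 = 14.9699

|z1+z2| = 14.3840 ≤ |z1|+|z2| = 14.9699 (verified)


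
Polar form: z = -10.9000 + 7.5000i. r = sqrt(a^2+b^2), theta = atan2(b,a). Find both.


r = sqrt(118.81+56.25) = sqrt(175.06) = 13.2310
theta = atan2(7.5, -10.9) = 145.4692 degrees

r = 13.2310, theta = 145.4692 degrees


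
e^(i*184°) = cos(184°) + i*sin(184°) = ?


cos(184°) = -0.9976
sin(184°) = -0.0698

e^(i*184°) = -0.9976 - 0.0698i


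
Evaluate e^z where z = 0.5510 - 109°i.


e^0.5510 = 1.7350
cos(-109°) = -0.3256
sin(-109°) = -0.94552
Real = 1.7350*(-0.3256) = -0.5649
Imag = 1.7350*(-0.94552) = -1.6405

-0.5649 - 1.6405i


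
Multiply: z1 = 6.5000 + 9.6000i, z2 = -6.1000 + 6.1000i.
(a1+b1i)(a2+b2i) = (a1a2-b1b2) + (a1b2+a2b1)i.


Real = 6.5*(-6.1) - 9.6*6.1 = -39.65 - 58.56 = -98.21
Imag = 6.5*6.1 - (6.1)*9.6 = 39.65 - (58.56) = -18.91

-98.2100 - 18.9100i


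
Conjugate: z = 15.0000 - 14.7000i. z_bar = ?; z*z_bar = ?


z_bar = 15.0000 + 14.7000i
z*z_bar = 15^2 + (-14.7)^2 = 225 + 216.09 = 441.09

z_bar = 15.0000 + 14.7000i, z*z_bar = 441.09


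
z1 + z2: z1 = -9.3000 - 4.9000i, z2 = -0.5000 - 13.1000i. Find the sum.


Real: -9.3 - 0.5 = -9.8
Imag: -4.9 - 13.1 = -18

-9.8000 - 18.0000i


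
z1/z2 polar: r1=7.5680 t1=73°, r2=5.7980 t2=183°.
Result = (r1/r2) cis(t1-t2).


r = 7.5680 / 5.7980 = 1.3053
theta = 73° - 183° = -110° = 250° (mod 360)

1.3053 cis(250°)


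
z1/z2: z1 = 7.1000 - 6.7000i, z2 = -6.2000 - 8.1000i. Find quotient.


Conjugate of z2 = -6.2000 + 8.1000i
Numerator: (7.1000 - 6.7000i)(-6.2000 + 8.1000i) = 10.2500 + 99.0500i
Denominator: (-6.2)^2 + (-8.1)^2 = 104.05
Result = (10.2500 + 99.0500i)/104.05

0.0985 + 0.9519i


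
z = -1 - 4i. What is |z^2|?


|z| = sqrt(1+16) = sqrt(17) = 4.1231
|z^2| = |z|^2 = (sqrt(17))^2 = 17

|z^2| = 17


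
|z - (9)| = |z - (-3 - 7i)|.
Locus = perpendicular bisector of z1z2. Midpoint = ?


Equal distances means the locus is the perpendicular bisector of z1 and z2.
Midpoint = ((9+(-3))/2, (0+(-7))/2) = (3.0000, -3.5000)

Perpendicular bisector through (3.0000, -3.5000)


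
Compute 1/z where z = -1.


|z|^2 = 1+0 = 1
1/z = (-1 - 0i)/1

1/z = -1.0000 + 0i


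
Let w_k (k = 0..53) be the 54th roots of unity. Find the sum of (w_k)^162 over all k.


The roots are w_k = w^k with w = e^(2*pi*i/54), and (w^k)^162 = (w^162)^k.
So S = 1 + u + u^2 + ... + u^(53) with u = w^162.
162 = 3*54 + 0, so 162 is a multiple of 54 and u = (w^54)^3 = 1.
Every one of the 54 terms equals 1: S = 54

S = 54


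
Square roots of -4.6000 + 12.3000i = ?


|z| = sqrt(21.16+151.29) = 13.1320
sqrt((|z|+a)/2) = sqrt((13.1320+(-4.6))/2) = sqrt(4.2660) = 2.0654
sqrt((|z|-a)/2) = sqrt((13.1320-(-4.6))/2) = sqrt(8.8660) = 2.9776

±(2.0654 + 2.9776i) i.e. 2.0654 + 2.9776i and -2.0654 - 2.9776i


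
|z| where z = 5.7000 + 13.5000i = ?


|z| = sqrt(5.7^2 + 13.5^2) = sqrt(32.49 + 182.25) = sqrt(214.74) = 14.6540

|z| = 14.6540


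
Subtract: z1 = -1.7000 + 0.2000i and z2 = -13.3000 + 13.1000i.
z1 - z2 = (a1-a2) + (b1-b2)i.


Real: -1.7 + 13.3 = 11.6
Imag: 0.2 - 13.1 = -12.9

11.6000 - 12.9000i


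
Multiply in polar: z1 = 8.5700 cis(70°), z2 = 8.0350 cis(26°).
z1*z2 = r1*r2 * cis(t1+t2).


r = 8.5700 * 8.0350 = 68.8599
theta = 70° + 26° = 96° = 96° (mod 360)

68.8599 cis(96°)


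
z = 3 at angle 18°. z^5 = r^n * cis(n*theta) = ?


r^5 = 3^5 = 243
n*theta = 5*18° = 90° = 90° (mod 360)
a = 243*cos(90°) = 0
b = 243*sin(90°) = 243.0000

243 cis(90°) = 0 + 243.0000i


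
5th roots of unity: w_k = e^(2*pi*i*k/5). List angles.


The 5th roots of unity are cis(360k/5°) for k=0..4
Angle step = 360/5 = 72°
Primitive root: cis(72°)
Primitive root = 0.3090 + 0.9511i

5 roots at angles: 0°, 72°, 144°, 216°, 288°


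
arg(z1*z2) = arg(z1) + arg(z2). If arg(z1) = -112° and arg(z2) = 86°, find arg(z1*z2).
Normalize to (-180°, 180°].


arg(z1*z2) = -112° + 86° = -26°
Normalized to (-180°, 180°]: -26°

-26°


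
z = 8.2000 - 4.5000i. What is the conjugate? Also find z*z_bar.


z_bar = 8.2000 + 4.5000i
z*z_bar = 8.2^2 + (-4.5)^2 = 67.24 + 20.25 = 87.49

z_bar = 8.2000 + 4.5000i, z*z_bar = 87.49


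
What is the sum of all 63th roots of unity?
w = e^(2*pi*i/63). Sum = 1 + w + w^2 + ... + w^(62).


The sum of all 63th roots of unity is 0.
Geometric series: (1 - w^63)/(1 - w) = (1-1)/(1-w) = 0 since w^63 = 1, w ≠ 1.
Alternatively: coefficient of z^62 in z^63 - 1 is 0.

0


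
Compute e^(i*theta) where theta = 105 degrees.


cos(105°) = -0.2588
sin(105°) = 0.9659

e^(i*105°) = -0.2588 + 0.9659i


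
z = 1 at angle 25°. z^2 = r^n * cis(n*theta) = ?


r^2 = 1^2 = 1
n*theta = 2*25° = 50° = 50° (mod 360)
a = 1*cos(50°) = 0.6428
b = 1*sin(50°) = 0.7660

1 cis(50°) = 0.6428 + 0.7660i


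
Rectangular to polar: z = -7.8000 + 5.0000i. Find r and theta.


r = sqrt(60.84+25) = sqrt(85.84) = 9.2650
theta = atan2(5, -7.8) = 147.3391 degrees

r = 9.2650, theta = 147.3391 degrees


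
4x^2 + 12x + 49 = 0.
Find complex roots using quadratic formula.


disc = 12^2 - 4*4*49 = 144 - 784 = -640
sqrt(|disc|) = sqrt(640) = 25.2982
Real part = -12/(2*4) = -1.5000
Imag part = 25.2982/(2*4) = 3.1623

-1.5000 ± 3.1623i


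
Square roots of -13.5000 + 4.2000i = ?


|z| = sqrt(182.25+17.64) = 14.1382
sqrt((|z|+a)/2) = sqrt((14.1382+(-13.5))/2) = sqrt(0.3191) = 0.5649
sqrt((|z|-a)/2) = sqrt((14.1382-(-13.5))/2) = sqrt(13.8191) = 3.7174

±(0.5649 + 3.7174i) i.e. 0.5649 + 3.7174i and -0.5649 - 3.7174i


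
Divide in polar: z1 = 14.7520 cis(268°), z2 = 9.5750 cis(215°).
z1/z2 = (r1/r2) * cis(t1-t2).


r = 14.7520 / 9.5750 = 1.5407
theta = 268° - 215° = 53° = 53° (mod 360)

1.5407 cis(53°)


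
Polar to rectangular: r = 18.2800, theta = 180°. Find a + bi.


a = 18.2800*cos(180°) = 18.2800*(-1) = -18.2800
b = 18.2800*sin(180°) = 18.2800*0 = 0

-18.2800 + 0i


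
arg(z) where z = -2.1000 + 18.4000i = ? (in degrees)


Re = -2.1, Im = 18.4
arg = atan2(18.4, -2.1) = 96.5110 degrees

arg(z) = 96.5110 degrees


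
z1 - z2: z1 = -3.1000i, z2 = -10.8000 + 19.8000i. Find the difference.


Real: 0 + 10.8 = 10.8
Imag: -3.1 - 19.8 = -22.9

10.8000 - 22.9000i


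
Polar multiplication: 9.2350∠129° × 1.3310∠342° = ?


r = 9.2350 * 1.3310 = 12.2918
theta = 129° + 342° = 471° = 111° (mod 360)

12.2918 cis(111°)


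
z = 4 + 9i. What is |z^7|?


|z| = sqrt(16+81) = sqrt(97) = 9.8489
|z^7| = |z|^7 = (sqrt(97))^7 = 97^3 * sqrt(97) = 912673*sqrt(97)

|z^7| = 912673*sqrt(97) ≈ 8988786.5965


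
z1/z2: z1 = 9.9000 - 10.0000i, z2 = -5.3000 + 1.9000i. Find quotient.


Conjugate of z2 = -5.3000 - 1.9000i
Numerator: (9.9000 - 10.0000i)(-5.3000 - 1.9000i) = -71.4700 + 34.1900i
Denominator: (-5.3)^2 + 1.9^2 = 31.7
Result = (-71.4700 + 34.1900i)/31.7

-2.2546 + 1.0785i


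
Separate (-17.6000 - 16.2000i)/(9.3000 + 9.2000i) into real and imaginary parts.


Multiply by conjugate: (-17.6000 - 16.2000i)(9.3000 - 9.2000i) / (9.3^2 + 9.2^2)
Numerator real = -17.6*9.3 - (16.2)*9.2 = -312.72
Numerator imag = -16.2*9.3 - (-17.6)*9.2 = 11.26
Denominator = 171.13
Re(z) = -312.72/171.13 = -1.8274
Im(z) = 11.26/171.13 = 0.0658

Re(z) = -1.8274, Im(z) = 0.0658


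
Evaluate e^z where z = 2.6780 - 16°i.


e^2.6780 = 14.5560
cos(-16°) = 0.96126
sin(-16°) = -0.27564
Real = 14.5560*0.96126 = 13.9921
Imag = 14.5560*(-0.27564) = -4.0122

13.9921 - 4.0122i


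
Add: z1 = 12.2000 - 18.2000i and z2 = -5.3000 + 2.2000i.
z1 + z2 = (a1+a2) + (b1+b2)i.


Real: 12.2 - 5.3 = 6.9
Imag: -18.2 + 2.2 = -16

6.9000 - 16.0000i


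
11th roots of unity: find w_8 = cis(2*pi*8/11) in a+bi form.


Angle = 360*8/11 = 261.8182°
a = cos(261.8182°) = -0.1423
b = sin(261.8182°) = -0.9898

-0.1423 - 0.9898i


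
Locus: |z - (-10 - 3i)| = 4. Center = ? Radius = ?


|z - z0| = r is a circle with center z0 and radius r.
Center = (-10, -3), radius = 4

Circle with center (-10, -3) and radius 4


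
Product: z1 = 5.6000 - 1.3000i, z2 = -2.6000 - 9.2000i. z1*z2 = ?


Real = 5.6*(-2.6) - (-1.3)*(-9.2) = -14.56 - 11.96 = -26.52
Imag = 5.6*(-9.2) - (2.6)*(-1.3) = -51.52 + 3.38 = -48.14

-26.5200 - 48.1400i


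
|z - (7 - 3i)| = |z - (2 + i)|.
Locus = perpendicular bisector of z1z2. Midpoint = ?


Equal distances means the locus is the perpendicular bisector of z1 and z2.
Midpoint = ((7+2)/2, (-3+1)/2) = (4.5000, -1.0000)

Perpendicular bisector through (4.5000, -1.0000)


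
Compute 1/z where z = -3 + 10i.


|z|^2 = 9+100 = 109
1/z = (-3 - 10i)/109

1/z = -0.0275 - 0.0917i


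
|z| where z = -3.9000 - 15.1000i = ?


|z| = sqrt((-3.9)^2 + (-15.1)^2) = sqrt(15.21 + 228.01) = sqrt(243.22) = 15.5955

|z| = 15.5955


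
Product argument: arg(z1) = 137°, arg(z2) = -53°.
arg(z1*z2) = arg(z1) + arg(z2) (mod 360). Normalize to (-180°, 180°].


arg(z1*z2) = 137° - 53° = 84°
Normalized to (-180°, 180°]: 84°

84°


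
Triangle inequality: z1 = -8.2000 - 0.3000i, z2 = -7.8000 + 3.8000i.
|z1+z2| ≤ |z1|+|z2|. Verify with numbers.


|z1| = sqrt((-8.2)^2 + (-0.3)^2) = sqrt(67.33) = 8.2055
|z2| = sqrt((-7.8)^2 + 3.8^2) = sqrt(75.28) = 8.6764
z1+z2 = -16.0000 + 3.5000i
|z1+z2| = sqrt(268.25) = 16.3783
|z1|+|z2| = 8.2055 + 8.6764 = 16.8819

|z1+z2| = 16.3783 ≤ |z1|+|z2| = 16.8819 (verified)


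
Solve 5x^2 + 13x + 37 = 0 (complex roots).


disc = 13^2 - 4*5*37 = 169 - 740 = -571
sqrt(|disc|) = sqrt(571) = 23.8956
Real part = -13/(2*5) = -1.3000
Imag part = 23.8956/(2*5) = 2.3896

-1.3000 ± 2.3896i


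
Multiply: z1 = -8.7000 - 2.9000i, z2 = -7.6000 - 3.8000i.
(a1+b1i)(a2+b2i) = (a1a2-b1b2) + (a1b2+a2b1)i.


Real = -8.7*(-7.6) - (-2.9)*(-3.8) = 66.12 - 11.02 = 55.1
Imag = -8.7*(-3.8) - (7.6)*(-2.9) = 33.06 + 22.04 = 55.1

55.1000 + 55.1000i


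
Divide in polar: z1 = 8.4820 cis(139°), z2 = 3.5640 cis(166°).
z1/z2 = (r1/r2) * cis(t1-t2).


r = 8.4820 / 3.5640 = 2.3799
theta = 139° - 166° = -27° = 333° (mod 360)

2.3799 cis(333°)


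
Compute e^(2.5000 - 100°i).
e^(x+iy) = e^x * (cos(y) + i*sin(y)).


e^2.5000 = 12.1825
cos(-100°) = -0.17365
sin(-100°) = -0.98481
Real = 12.1825*(-0.17365) = -2.1155
Imag = 12.1825*(-0.98481) = -11.9974

-2.1155 - 11.9974i


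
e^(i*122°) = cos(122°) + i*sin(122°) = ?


cos(122°) = -0.5299
sin(122°) = 0.8480

e^(i*122°) = -0.5299 + 0.8480i


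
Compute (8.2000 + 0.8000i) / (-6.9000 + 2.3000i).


Conjugate of z2 = -6.9000 - 2.3000i
Numerator: (8.2000 + 0.8000i)(-6.9000 - 2.3000i) = -54.7400 - 24.3800i
Denominator: (-6.9)^2 + 2.3^2 = 52.9
Result = (-54.7400 - 24.3800i)/52.9

-1.0348 - 0.4609i


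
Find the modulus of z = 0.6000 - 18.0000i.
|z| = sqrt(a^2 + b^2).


|z| = sqrt(0.6^2 + (-18)^2) = sqrt(0.36 + 324) = sqrt(324.36) = 18.0100

|z| = 18.0100


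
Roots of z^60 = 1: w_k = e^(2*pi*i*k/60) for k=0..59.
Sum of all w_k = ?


The sum of all 60th roots of unity is 0.
Geometric series: (1 - w^60)/(1 - w) = (1-1)/(1-w) = 0 since w^60 = 1, w ≠ 1.
Alternatively: coefficient of z^59 in z^60 - 1 is 0.

0


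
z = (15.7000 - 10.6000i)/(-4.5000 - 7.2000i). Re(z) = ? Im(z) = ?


Multiply by conjugate: (15.7000 - 10.6000i)(-4.5000 + 7.2000i) / ((-4.5)^2 + (-7.2)^2)
Numerator real = 15.7*(-4.5) - (10.6)*(-7.2) = 5.67
Numerator imag = -10.6*(-4.5) - 15.7*(-7.2) = 160.74
Denominator = 72.09
Re(z) = 5.67/72.09 = 0.0787
Im(z) = 160.74/72.09 = 2.2297

Re(z) = 0.0787, Im(z) = 2.2297


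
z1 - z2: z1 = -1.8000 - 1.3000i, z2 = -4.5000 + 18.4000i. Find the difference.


Real: -1.8 + 4.5 = 2.7
Imag: -1.3 - 18.4 = -19.7

2.7000 - 19.7000i


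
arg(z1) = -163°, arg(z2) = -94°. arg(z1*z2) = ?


arg(z1*z2) = -163° - 94° = -257°
Normalized to (-180°, 180°]: 103°

103°


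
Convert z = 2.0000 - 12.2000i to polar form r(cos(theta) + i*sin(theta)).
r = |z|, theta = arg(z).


r = sqrt(4+148.84) = sqrt(152.84) = 12.3628
theta = atan2(-12.2, 2) = -80.6901 degrees

r = 12.3628, theta = -80.6901 degrees


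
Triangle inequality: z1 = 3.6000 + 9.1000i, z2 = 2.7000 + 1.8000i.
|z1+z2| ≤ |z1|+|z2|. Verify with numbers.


|z1| = sqrt(3.6^2 + 9.1^2) = sqrt(95.77) = 9.7862
|z2| = sqrt(2.7^2 + 1.8^2) = sqrt(10.53) = 3.2450
z1+z2 = 6.3000 + 10.9000i
|z1+z2| = sqrt(158.5) = 12.5897
|z1|+|z2| = 9.7862 + 3.2450 = 13.0312

|z1+z2| = 12.5897 ≤ |z1|+|z2| = 13.0312 (verified)


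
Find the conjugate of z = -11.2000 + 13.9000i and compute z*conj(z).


z_bar = -11.2000 - 13.9000i
z*z_bar = (-11.2)^2 + 13.9^2 = 125.44 + 193.21 = 318.65

z_bar = -11.2000 - 13.9000i, z*z_bar = 318.65


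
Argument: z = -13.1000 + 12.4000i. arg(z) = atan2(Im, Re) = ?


Re = -13.1, Im = 12.4
arg = atan2(12.4, -13.1) = 136.5724 degrees

arg(z) = 136.5724 degrees


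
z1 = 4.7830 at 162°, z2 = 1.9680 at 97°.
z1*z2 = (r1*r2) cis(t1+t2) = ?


r = 4.7830 * 1.9680 = 9.4129
theta = 162° + 97° = 259° = 259° (mod 360)

9.4129 cis(259°)


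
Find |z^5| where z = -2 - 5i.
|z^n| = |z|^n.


|z| = sqrt(4+25) = sqrt(29) = 5.3852
|z^5| = |z|^5 = (sqrt(29))^5 = 29^2 * sqrt(29) = 841*sqrt(29)

|z^5| = 841*sqrt(29) ≈ 4528.9236


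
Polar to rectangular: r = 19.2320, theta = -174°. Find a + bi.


a = 19.2320*cos(-174°) = 19.2320*(-0.99452) = -19.1266
b = 19.2320*sin(-174°) = 19.2320*(-0.10453) = -2.0103

-19.1266 - 2.0103i


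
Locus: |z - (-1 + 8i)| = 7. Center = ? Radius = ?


|z - z0| = r is a circle with center z0 and radius r.
Center = (-1, 8), radius = 7

Circle with center (-1, 8) and radius 7


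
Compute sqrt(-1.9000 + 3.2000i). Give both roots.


|z| = sqrt(3.61+10.24) = 3.7216
sqrt((|z|+a)/2) = sqrt((3.7216+(-1.9))/2) = sqrt(0.9108) = 0.9543
sqrt((|z|-a)/2) = sqrt((3.7216-(-1.9))/2) = sqrt(2.8108) = 1.6765

±(0.9543 + 1.6765i) i.e. 0.9543 + 1.6765i and -0.9543 - 1.6765i


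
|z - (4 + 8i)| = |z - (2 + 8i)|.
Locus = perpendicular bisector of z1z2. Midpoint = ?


Equal distances means the locus is the perpendicular bisector of z1 and z2.
Midpoint = ((4+2)/2, (8+8)/2) = (3.0000, 8.0000)

Perpendicular bisector through (3.0000, 8.0000)


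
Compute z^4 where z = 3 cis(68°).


r^4 = 3^4 = 81
n*theta = 4*68° = 272° = 272° (mod 360)
a = 81*cos(272°) = 2.8269
b = 81*sin(272°) = -80.9507

81 cis(272°) = 2.8269 - 80.9507i


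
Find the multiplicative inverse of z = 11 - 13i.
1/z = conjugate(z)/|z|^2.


|z|^2 = 121+169 = 290
1/z = (11 + 13i)/290

1/z = 0.0379 + 0.0448i


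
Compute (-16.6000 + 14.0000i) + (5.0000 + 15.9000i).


Real: -16.6 + 5 = -11.6
Imag: 14 + 15.9 = 29.9

-11.6000 + 29.9000i


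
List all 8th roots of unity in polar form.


The 8th roots of unity are cis(360k/8°) for k=0..7
Angle step = 360/8 = 45°
Primitive root: cis(45°)
Primitive root = 0.7071 + 0.7071i

8 roots at angles: 0°, 45°, 90°, 135°, 180°, 225°, 270°, 315°


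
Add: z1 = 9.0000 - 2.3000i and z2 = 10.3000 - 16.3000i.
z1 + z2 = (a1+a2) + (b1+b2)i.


Real: 9 + 10.3 = 19.3
Imag: -2.3 - 16.3 = -18.6

19.3000 - 18.6000i


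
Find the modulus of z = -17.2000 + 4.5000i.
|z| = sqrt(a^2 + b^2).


|z| = sqrt((-17.2)^2 + 4.5^2) = sqrt(295.84 + 20.25) = sqrt(316.09) = 17.7789

|z| = 17.7789


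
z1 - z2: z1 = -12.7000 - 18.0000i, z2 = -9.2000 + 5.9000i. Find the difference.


Real: -12.7 + 9.2 = -3.5
Imag: -18 - 5.9 = -23.9

-3.5000 - 23.9000i


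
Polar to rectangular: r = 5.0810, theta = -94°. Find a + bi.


a = 5.0810*cos(-94°) = 5.0810*(-0.069756) = -0.3544
b = 5.0810*sin(-94°) = 5.0810*(-0.99756) = -5.0686

-0.3544 - 5.0686i


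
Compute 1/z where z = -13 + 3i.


|z|^2 = 169+9 = 178
1/z = (-13 - 3i)/178

1/z = -0.0730 - 0.0169i


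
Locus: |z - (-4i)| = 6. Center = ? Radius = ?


|z - z0| = r is a circle with center z0 and radius r.
Center = (0, -4), radius = 6

Circle with center (0, -4) and radius 6


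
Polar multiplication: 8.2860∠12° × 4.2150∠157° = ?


r = 8.2860 * 4.2150 = 34.9255
theta = 12° + 157° = 169° = 169° (mod 360)

34.9255 cis(169°)


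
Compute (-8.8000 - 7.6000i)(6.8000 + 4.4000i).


Real = -8.8*6.8 - (-7.6)*4.4 = -59.84 - (-33.44) = -26.4
Imag = -8.8*4.4 + 6.8*(-7.6) = -38.72 - (51.68) = -90.4

-26.4000 - 90.4000i


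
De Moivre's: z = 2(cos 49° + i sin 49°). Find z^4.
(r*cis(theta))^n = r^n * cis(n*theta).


r^4 = 2^4 = 16
n*theta = 4*49° = 196° = 196° (mod 360)
a = 16*cos(196°) = -15.3802
b = 16*sin(196°) = -4.4102

16 cis(196°) = -15.3802 - 4.4102i


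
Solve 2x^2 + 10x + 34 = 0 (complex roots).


disc = 10^2 - 4*2*34 = 100 - 272 = -172
sqrt(|disc|) = sqrt(172) = 13.1149
Real part = -10/(2*2) = -2.5000
Imag part = 13.1149/(2*2) = 3.2787

-2.5000 ± 3.2787i


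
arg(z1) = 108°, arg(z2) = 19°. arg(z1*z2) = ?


arg(z1*z2) = 108° + 19° = 127°
Normalized to (-180°, 180°]: 127°

127°


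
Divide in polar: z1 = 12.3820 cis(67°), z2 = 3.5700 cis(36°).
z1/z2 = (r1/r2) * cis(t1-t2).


r = 12.3820 / 3.5700 = 3.4683
theta = 67° - 36° = 31° = 31° (mod 360)

3.4683 cis(31°)


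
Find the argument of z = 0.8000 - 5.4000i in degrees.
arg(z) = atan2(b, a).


Re = 0.8, Im = -5.4
arg = atan2(-5.4, 0.8) = -81.5730 degrees

arg(z) = -81.5730 degrees


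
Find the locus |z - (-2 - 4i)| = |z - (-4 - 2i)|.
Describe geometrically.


Equal distances means the locus is the perpendicular bisector of z1 and z2.
Midpoint = ((-2+(-4))/2, (-4+(-2))/2) = (-3.0000, -3.0000)

Perpendicular bisector through (-3.0000, -3.0000)


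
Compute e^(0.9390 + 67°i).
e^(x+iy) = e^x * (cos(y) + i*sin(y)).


e^0.9390 = 2.5574
cos(67°) = 0.39073
sin(67°) = 0.9205
Real = 2.5574*0.39073 = 0.9993
Imag = 2.5574*0.9205 = 2.3541

0.9993 + 2.3541i


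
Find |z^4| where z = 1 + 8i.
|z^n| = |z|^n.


|z| = sqrt(1+64) = sqrt(65) = 8.0623
|z^4| = |z|^4 = (sqrt(65))^4 = 65^2 = 4225

|z^4| = 4225


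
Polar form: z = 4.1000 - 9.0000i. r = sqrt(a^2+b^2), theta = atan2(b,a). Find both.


r = sqrt(16.81+81) = sqrt(97.81) = 9.8899
theta = atan2(-9, 4.1) = -65.5081 degrees

r = 9.8899, theta = -65.5081 degrees


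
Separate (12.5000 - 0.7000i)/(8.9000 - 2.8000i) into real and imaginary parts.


Multiply by conjugate: (12.5000 - 0.7000i)(8.9000 + 2.8000i) / (8.9^2 + (-2.8)^2)
Numerator real = 12.5*8.9 - (0.7)*(-2.8) = 113.21
Numerator imag = -0.7*8.9 - 12.5*(-2.8) = 28.77
Denominator = 87.05
Re(z) = 113.21/87.05 = 1.3005
Im(z) = 28.77/87.05 = 0.3305

Re(z) = 1.3005, Im(z) = 0.3305


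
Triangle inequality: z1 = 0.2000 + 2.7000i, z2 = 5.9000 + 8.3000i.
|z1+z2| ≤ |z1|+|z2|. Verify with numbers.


|z1| = sqrt(0.2^2 + 2.7^2) = sqrt(7.33) = 2.7074
|z2| = sqrt(5.9^2 + 8.3^2) = sqrt(103.7) = 10.1833
z1+z2 = 6.1000 + 11.0000i
|z1+z2| = sqrt(158.21) = 12.5782
|z1|+|z2| = 2.7074 + 10.1833 = 12.8907

|z1+z2| = 12.5782 ≤ |z1|+|z2| = 12.8907 (verified)


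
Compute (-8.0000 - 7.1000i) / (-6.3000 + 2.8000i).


Conjugate of z2 = -6.3000 - 2.8000i
Numerator: (-8.0000 - 7.1000i)(-6.3000 - 2.8000i) = 30.5200 + 67.1300i
Denominator: (-6.3)^2 + 2.8^2 = 47.53
Result = (30.5200 + 67.1300i)/47.53

0.6421 + 1.4124i


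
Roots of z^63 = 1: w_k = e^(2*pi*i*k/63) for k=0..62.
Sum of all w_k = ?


The sum of all 63th roots of unity is 0.
Geometric series: (1 - w^63)/(1 - w) = (1-1)/(1-w) = 0 since w^63 = 1, w ≠ 1.
Alternatively: coefficient of z^62 in z^63 - 1 is 0.

0


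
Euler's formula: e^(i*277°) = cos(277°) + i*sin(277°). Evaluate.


cos(277°) = 0.1219
sin(277°) = -0.9925

e^(i*277°) = 0.1219 - 0.9925i


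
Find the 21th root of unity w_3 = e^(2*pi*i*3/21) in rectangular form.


Angle = 360*3/21 = 51.4286°
a = cos(51.4286°) = 0.6235
b = sin(51.4286°) = 0.7818

0.6235 + 0.7818i


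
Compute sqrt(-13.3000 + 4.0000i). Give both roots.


|z| = sqrt(176.89+16) = 13.8885
sqrt((|z|+a)/2) = sqrt((13.8885+(-13.3))/2) = sqrt(0.2942) = 0.5424
sqrt((|z|-a)/2) = sqrt((13.8885-(-13.3))/2) = sqrt(13.5942) = 3.6870

±(0.5424 + 3.6870i) i.e. 0.5424 + 3.6870i and -0.5424 - 3.6870i


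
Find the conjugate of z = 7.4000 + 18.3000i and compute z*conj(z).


z_bar = 7.4000 - 18.3000i
z*z_bar = 7.4^2 + 18.3^2 = 54.76 + 334.89 = 389.65

z_bar = 7.4000 - 18.3000i, z*z_bar = 389.65


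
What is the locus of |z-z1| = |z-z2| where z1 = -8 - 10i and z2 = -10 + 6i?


Equal distances means the locus is the perpendicular bisector of z1 and z2.
Midpoint = ((-8+(-10))/2, (-10+6)/2) = (-9.0000, -2.0000)

Perpendicular bisector through (-9.0000, -2.0000)


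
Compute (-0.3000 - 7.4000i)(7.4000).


Real = -0.3*7.4 - (-7.4)*0 = -2.22 - 0 = -2.22
Imag = -0.3*0 + 7.4*(-7.4) = 0 - (54.76) = -54.76

-2.2200 - 54.7600i


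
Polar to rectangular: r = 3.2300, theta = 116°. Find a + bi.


a = 3.2300*cos(116°) = 3.2300*(-0.43837) = -1.4159
b = 3.2300*sin(116°) = 3.2300*0.8988 = 2.9031

-1.4159 + 2.9031i


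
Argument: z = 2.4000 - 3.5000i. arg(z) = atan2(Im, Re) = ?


Re = 2.4, Im = -3.5
arg = atan2(-3.5, 2.4) = -55.5610 degrees

arg(z) = -55.5610 degrees


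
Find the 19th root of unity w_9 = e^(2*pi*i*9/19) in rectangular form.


Angle = 360*9/19 = 170.5263°
a = cos(170.5263°) = -0.9864
b = sin(170.5263°) = 0.1646

-0.9864 + 0.1646i


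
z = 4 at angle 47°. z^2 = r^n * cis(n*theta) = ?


r^2 = 4^2 = 16
n*theta = 2*47° = 94° = 94° (mod 360)
a = 16*cos(94°) = -1.1161
b = 16*sin(94°) = 15.9610

16 cis(94°) = -1.1161 + 15.9610i


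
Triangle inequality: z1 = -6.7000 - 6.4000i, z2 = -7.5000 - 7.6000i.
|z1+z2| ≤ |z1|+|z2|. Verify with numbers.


|z1| = sqrt((-6.7)^2 + (-6.4)^2) = sqrt(85.85) = 9.2655
|z2| = sqrt((-7.5)^2 + (-7.6)^2) = sqrt(114.01) = 10.6775
z1+z2 = -14.2000 - 14.0000i
|z1+z2| = sqrt(397.64) = 19.9409
|z1|+|z2| = 9.2655 + 10.6775 = 19.9430

|z1+z2| = 19.9409 ≤ |z1|+|z2| = 19.9430 (verified)


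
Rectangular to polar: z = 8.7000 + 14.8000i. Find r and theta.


r = sqrt(75.69+219.04) = sqrt(294.73) = 17.1677
theta = atan2(14.8, 8.7) = 59.5514 degrees

r = 17.1677, theta = 59.5514 degrees


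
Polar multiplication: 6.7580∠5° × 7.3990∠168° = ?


r = 6.7580 * 7.3990 = 50.0024
theta = 5° + 168° = 173° = 173° (mod 360)

50.0024 cis(173°)


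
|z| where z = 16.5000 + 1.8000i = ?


|z| = sqrt(16.5^2 + 1.8^2) = sqrt(272.25 + 3.24) = sqrt(275.49) = 16.5979

|z| = 16.5979


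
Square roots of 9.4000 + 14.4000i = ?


|z| = sqrt(88.36+207.36) = 17.1965
sqrt((|z|+a)/2) = sqrt((17.1965+9.4)/2) = sqrt(13.2983) = 3.6467
sqrt((|z|-a)/2) = sqrt((17.1965-9.4)/2) = sqrt(3.8983) = 1.9744

±(3.6467 + 1.9744i) i.e. 3.6467 + 1.9744i and -3.6467 - 1.9744i


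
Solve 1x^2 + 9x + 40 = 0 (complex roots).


disc = 9^2 - 4*1*40 = 81 - 160 = -79
sqrt(|disc|) = sqrt(79) = 8.8882
Real part = -9/(2*1) = -4.5000
Imag part = 8.8882/(2*1) = 4.4441

-4.5000 ± 4.4441i


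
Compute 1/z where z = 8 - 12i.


|z|^2 = 64+144 = 208
1/z = (8 + 12i)/208

1/z = 0.0385 + 0.0577i


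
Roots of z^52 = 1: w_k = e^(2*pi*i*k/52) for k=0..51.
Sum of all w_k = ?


The sum of all 52th roots of unity is 0.
Geometric series: (1 - w^52)/(1 - w) = (1-1)/(1-w) = 0 since w^52 = 1, w ≠ 1.
Alternatively: coefficient of z^51 in z^52 - 1 is 0.

0


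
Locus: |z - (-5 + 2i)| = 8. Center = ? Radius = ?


|z - z0| = r is a circle with center z0 and radius r.
Center = (-5, 2), radius = 8

Circle with center (-5, 2) and radius 8


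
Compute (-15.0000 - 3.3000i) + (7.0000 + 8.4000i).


Real: -15 + 7 = -8
Imag: -3.3 + 8.4 = 5.1

-8.0000 + 5.1000i


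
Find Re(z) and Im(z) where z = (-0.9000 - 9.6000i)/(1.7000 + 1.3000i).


Multiply by conjugate: (-0.9000 - 9.6000i)(1.7000 - 1.3000i) / (1.7^2 + 1.3^2)
Numerator real = -0.9*1.7 - (9.6)*1.3 = -14.01
Numerator imag = -9.6*1.7 - (-0.9)*1.3 = -15.15
Denominator = 4.58
Re(z) = -14.01/4.58 = -3.0590
Im(z) = -15.15/4.58 = -3.3079

Re(z) = -3.0590, Im(z) = -3.3079


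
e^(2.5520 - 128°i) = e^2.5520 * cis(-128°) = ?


e^2.5520 = 12.8327
cos(-128°) = -0.61566
sin(-128°) = -0.78801
Real = 12.8327*(-0.61566) = -7.9006
Imag = 12.8327*(-0.78801) = -10.1123

-7.9006 - 10.1123i


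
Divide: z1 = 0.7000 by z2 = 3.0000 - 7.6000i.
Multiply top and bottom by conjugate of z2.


Conjugate of z2 = 3.0000 + 7.6000i
Numerator: (0.7000)(3.0000 + 7.6000i) = 2.1000 + 5.3200i
Denominator: 3^2 + (-7.6)^2 = 66.76
Result = (2.1000 + 5.3200i)/66.76

0.0315 + 0.0797i


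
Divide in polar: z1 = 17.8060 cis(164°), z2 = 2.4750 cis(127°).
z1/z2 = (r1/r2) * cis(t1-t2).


r = 17.8060 / 2.4750 = 7.1943
theta = 164° - 127° = 37° = 37° (mod 360)

7.1943 cis(37°)


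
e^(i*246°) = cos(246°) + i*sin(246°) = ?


cos(246°) = -0.4067
sin(246°) = -0.9135

e^(i*246°) = -0.4067 - 0.9135i


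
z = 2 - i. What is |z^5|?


|z| = sqrt(4+1) = sqrt(5) = 2.2361
|z^5| = |z|^5 = (sqrt(5))^5 = 5^2 * sqrt(5) = 25*sqrt(5)

|z^5| = 25*sqrt(5) ≈ 55.9017


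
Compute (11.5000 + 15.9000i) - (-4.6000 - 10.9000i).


Real: 11.5 + 4.6 = 16.1
Imag: 15.9 + 10.9 = 26.8

16.1000 + 26.8000i


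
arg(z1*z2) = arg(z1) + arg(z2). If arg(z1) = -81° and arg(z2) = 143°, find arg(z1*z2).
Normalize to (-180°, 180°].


arg(z1*z2) = -81° + 143° = 62°
Normalized to (-180°, 180°]: 62°

62°


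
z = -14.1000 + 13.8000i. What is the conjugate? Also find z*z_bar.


z_bar = -14.1000 - 13.8000i
z*z_bar = (-14.1)^2 + 13.8^2 = 198.81 + 190.44 = 389.25

z_bar = -14.1000 - 13.8000i, z*z_bar = 389.25


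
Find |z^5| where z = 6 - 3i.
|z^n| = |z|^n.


|z| = sqrt(36+9) = sqrt(45) = 6.7082
|z^5| = |z|^5 = (sqrt(45))^5 = 45^2 * sqrt(45) = 2025*sqrt(45)

|z^5| = 2025*sqrt(45) ≈ 13584.1130


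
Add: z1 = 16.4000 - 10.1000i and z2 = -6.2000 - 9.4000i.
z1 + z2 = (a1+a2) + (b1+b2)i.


Real: 16.4 - 6.2 = 10.2
Imag: -10.1 - 9.4 = -19.5

10.2000 - 19.5000i


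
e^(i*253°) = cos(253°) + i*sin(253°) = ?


cos(253°) = -0.2924
sin(253°) = -0.9563

e^(i*253°) = -0.2924 - 0.9563i


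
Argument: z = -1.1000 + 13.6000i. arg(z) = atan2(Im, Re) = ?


Re = -1.1, Im = 13.6
arg = atan2(13.6, -1.1) = 94.6242 degrees

arg(z) = 94.6242 degrees


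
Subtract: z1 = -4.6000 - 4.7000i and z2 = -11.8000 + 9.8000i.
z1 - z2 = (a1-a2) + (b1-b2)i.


Real: -4.6 + 11.8 = 7.2
Imag: -4.7 - 9.8 = -14.5

7.2000 - 14.5000i


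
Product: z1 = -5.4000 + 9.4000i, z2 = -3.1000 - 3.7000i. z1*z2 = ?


Real = -5.4*(-3.1) - 9.4*(-3.7) = 16.74 - (-34.78) = 51.52
Imag = -5.4*(-3.7) - (3.1)*9.4 = 19.98 - (29.14) = -9.16

51.5200 - 9.1600i


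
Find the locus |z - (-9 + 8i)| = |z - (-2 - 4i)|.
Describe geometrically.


Equal distances means the locus is the perpendicular bisector of z1 and z2.
Midpoint = ((-9+(-2))/2, (8+(-4))/2) = (-5.5000, 2.0000)

Perpendicular bisector through (-5.5000, 2.0000)


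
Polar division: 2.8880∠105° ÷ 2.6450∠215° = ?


r = 2.8880 / 2.6450 = 1.0919
theta = 105° - 215° = -110° = 250° (mod 360)

1.0919 cis(250°)


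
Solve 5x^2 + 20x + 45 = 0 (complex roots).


disc = 20^2 - 4*5*45 = 400 - 900 = -500
sqrt(|disc|) = sqrt(500) = 22.3607
Real part = -20/(2*5) = -2.0000
Imag part = 22.3607/(2*5) = 2.2361

-2.0000 ± 2.2361i


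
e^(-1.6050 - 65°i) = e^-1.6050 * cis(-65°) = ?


e^-1.6050 = 0.2009
cos(-65°) = 0.4226
sin(-65°) = -0.9063
Real = 0.2009*0.4226 = 0.0849
Imag = 0.2009*(-0.9063) = -0.1821

0.0849 - 0.1821i


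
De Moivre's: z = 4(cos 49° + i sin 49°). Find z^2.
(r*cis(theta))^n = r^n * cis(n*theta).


r^2 = 4^2 = 16
n*theta = 2*49° = 98° = 98° (mod 360)
a = 16*cos(98°) = -2.2268
b = 16*sin(98°) = 15.8443

16 cis(98°) = -2.2268 + 15.8443i


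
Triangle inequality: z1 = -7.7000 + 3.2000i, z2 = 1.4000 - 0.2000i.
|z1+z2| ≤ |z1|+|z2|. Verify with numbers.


|z1| = sqrt((-7.7)^2 + 3.2^2) = sqrt(69.53) = 8.3385
|z2| = sqrt(1.4^2 + (-0.2)^2) = sqrt(2) = 1.4142
z1+z2 = -6.3000 + 3.0000i
|z1+z2| = sqrt(48.69) = 6.9778
|z1|+|z2| = 8.3385 + 1.4142 = 9.7527

|z1+z2| = 6.9778 ≤ |z1|+|z2| = 9.7527 (verified)


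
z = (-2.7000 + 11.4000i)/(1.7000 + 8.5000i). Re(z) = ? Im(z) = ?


Multiply by conjugate: (-2.7000 + 11.4000i)(1.7000 - 8.5000i) / (1.7^2 + 8.5^2)
Numerator real = -2.7*1.7 + 11.4*8.5 = 92.31
Numerator imag = 11.4*1.7 - (-2.7)*8.5 = 42.33
Denominator = 75.14
Re(z) = 92.31/75.14 = 1.2285
Im(z) = 42.33/75.14 = 0.5633

Re(z) = 1.2285, Im(z) = 0.5633


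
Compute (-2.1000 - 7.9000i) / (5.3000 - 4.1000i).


Conjugate of z2 = 5.3000 + 4.1000i
Numerator: (-2.1000 - 7.9000i)(5.3000 + 4.1000i) = 21.2600 - 50.4800i
Denominator: 5.3^2 + (-4.1)^2 = 44.9
Result = (21.2600 - 50.4800i)/44.9

0.4735 - 1.1243i


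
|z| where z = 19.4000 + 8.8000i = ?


|z| = sqrt(19.4^2 + 8.8^2) = sqrt(376.36 + 77.44) = sqrt(453.8) = 21.3026

|z| = 21.3026


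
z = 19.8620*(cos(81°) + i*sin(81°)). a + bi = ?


a = 19.8620*cos(81°) = 19.8620*0.156434 = 3.1071
b = 19.8620*sin(81°) = 19.8620*0.98769 = 19.6175

3.1071 + 19.6175i


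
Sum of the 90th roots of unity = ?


The sum of all 90th roots of unity is 0.
Geometric series: (1 - w^90)/(1 - w) = (1-1)/(1-w) = 0 since w^90 = 1, w ≠ 1.
Alternatively: coefficient of z^89 in z^90 - 1 is 0.

0


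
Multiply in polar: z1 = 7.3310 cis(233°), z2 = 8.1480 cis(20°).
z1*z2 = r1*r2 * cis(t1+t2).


r = 7.3310 * 8.1480 = 59.7330
theta = 233° + 20° = 253° = 253° (mod 360)

59.7330 cis(253°)


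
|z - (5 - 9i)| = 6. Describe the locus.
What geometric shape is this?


|z - z0| = r is a circle with center z0 and radius r.
Center = (5, -9), radius = 6

Circle with center (5, -9) and radius 6


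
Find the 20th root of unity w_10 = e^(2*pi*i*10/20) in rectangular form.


Angle = 360*10/20 = 180°
a = cos(180°) = -1.0000
b = sin(180°) = 0

-1.0000 + 0i


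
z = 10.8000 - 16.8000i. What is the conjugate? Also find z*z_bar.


z_bar = 10.8000 + 16.8000i
z*z_bar = 10.8^2 + (-16.8)^2 = 116.64 + 282.24 = 398.88

z_bar = 10.8000 + 16.8000i, z*z_bar = 398.88


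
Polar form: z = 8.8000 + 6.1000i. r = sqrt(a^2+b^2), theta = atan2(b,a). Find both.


r = sqrt(77.44+37.21) = sqrt(114.65) = 10.7075
theta = atan2(6.1, 8.8) = 34.7290 degrees

r = 10.7075, theta = 34.7290 degrees


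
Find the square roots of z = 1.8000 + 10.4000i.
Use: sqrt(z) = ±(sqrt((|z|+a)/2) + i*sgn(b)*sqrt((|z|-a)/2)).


|z| = sqrt(3.24+108.16) = 10.5546
sqrt((|z|+a)/2) = sqrt((10.5546+1.8)/2) = sqrt(6.1773) = 2.4854
sqrt((|z|-a)/2) = sqrt((10.5546-1.8)/2) = sqrt(4.3773) = 2.0922

±(2.4854 + 2.0922i) i.e. 2.4854 + 2.0922i and -2.4854 - 2.0922i


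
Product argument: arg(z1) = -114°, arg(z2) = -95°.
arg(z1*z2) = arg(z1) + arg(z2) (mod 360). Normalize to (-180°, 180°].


arg(z1*z2) = -114° - 95° = -209°
Normalized to (-180°, 180°]: 151°

151°


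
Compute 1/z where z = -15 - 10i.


|z|^2 = 225+100 = 325
1/z = (-15 + 10i)/325

1/z = -0.0462 + 0.0308i


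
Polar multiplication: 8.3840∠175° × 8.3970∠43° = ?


r = 8.3840 * 8.3970 = 70.4004
theta = 175° + 43° = 218° = 218° (mod 360)

70.4004 cis(218°)


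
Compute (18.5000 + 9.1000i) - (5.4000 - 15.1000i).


Real: 18.5 - 5.4 = 13.1
Imag: 9.1 + 15.1 = 24.2

13.1000 + 24.2000i


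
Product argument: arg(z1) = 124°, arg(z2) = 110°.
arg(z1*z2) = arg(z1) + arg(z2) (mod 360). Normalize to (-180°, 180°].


arg(z1*z2) = 124° + 110° = 234°
Normalized to (-180°, 180°]: -126°

-126°


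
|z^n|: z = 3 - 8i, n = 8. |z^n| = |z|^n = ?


|z| = sqrt(9+64) = sqrt(73) = 8.5440
|z^8| = |z|^8 = (sqrt(73))^8 = 73^4 = 28398241

|z^8| = 28398241


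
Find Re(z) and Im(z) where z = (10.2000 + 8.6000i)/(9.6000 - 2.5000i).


Multiply by conjugate: (10.2000 + 8.6000i)(9.6000 + 2.5000i) / (9.6^2 + (-2.5)^2)
Numerator real = 10.2*9.6 + 8.6*(-2.5) = 76.42
Numerator imag = 8.6*9.6 - 10.2*(-2.5) = 108.06
Denominator = 98.41
Re(z) = 76.42/98.41 = 0.7765
Im(z) = 108.06/98.41 = 1.0981

Re(z) = 0.7765, Im(z) = 1.0981


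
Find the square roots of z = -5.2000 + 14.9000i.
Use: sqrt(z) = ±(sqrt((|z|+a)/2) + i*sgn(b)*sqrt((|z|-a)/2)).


|z| = sqrt(27.04+222.01) = 15.7813
sqrt((|z|+a)/2) = sqrt((15.7813+(-5.2))/2) = sqrt(5.2907) = 2.3001
sqrt((|z|-a)/2) = sqrt((15.7813-(-5.2))/2) = sqrt(10.4907) = 3.2389

±(2.3001 + 3.2389i) i.e. 2.3001 + 3.2389i and -2.3001 - 3.2389i


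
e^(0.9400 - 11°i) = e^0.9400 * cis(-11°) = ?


e^0.9400 = 2.5600
cos(-11°) = 0.9816
sin(-11°) = -0.19081
Real = 2.5600*0.9816 = 2.5129
Imag = 2.5600*(-0.19081) = -0.4885

2.5129 - 0.4885i


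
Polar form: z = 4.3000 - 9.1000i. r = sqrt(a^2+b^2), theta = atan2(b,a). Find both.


r = sqrt(18.49+82.81) = sqrt(101.3) = 10.0648
theta = atan2(-9.1, 4.3) = -64.7080 degrees

r = 10.0648, theta = -64.7080 degrees


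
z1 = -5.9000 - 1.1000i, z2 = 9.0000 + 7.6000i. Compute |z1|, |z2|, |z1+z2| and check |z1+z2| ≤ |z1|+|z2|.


|z1| = sqrt((-5.9)^2 + (-1.1)^2) = sqrt(36.02) = 6.0017
|z2| = sqrt(9^2 + 7.6^2) = sqrt(138.76) = 11.7796
z1+z2 = 3.1000 + 6.5000i
|z1+z2| = sqrt(51.86) = 7.2014
|z1|+|z2| = 6.0017 + 11.7796 = 17.7813

|z1+z2| = 7.2014 ≤ |z1|+|z2| = 17.7813 (verified)


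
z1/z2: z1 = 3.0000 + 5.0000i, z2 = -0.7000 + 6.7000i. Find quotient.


Conjugate of z2 = -0.7000 - 6.7000i
Numerator: (3.0000 + 5.0000i)(-0.7000 - 6.7000i) = 31.4000 - 23.6000i
Denominator: (-0.7)^2 + 6.7^2 = 45.38
Result = (31.4000 - 23.6000i)/45.38

0.6919 - 0.5201i


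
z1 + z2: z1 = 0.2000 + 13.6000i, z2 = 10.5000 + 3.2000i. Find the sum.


Real: 0.2 + 10.5 = 10.7
Imag: 13.6 + 3.2 = 16.8

10.7000 + 16.8000i


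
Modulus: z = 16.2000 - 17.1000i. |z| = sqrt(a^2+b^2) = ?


|z| = sqrt(16.2^2 + (-17.1)^2) = sqrt(262.44 + 292.41) = sqrt(554.85) = 23.5553

|z| = 23.5553


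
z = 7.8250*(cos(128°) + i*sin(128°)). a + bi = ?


a = 7.8250*cos(128°) = 7.8250*(-0.6156615) = -4.8176
b = 7.8250*sin(128°) = 7.8250*0.78801 = 6.1662

-4.8176 + 6.1662i


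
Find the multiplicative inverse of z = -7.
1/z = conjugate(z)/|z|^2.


|z|^2 = 49+0 = 49
1/z = (-7 - 0i)/49

1/z = -0.1429 + 0i


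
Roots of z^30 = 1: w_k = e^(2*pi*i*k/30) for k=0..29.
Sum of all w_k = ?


The sum of all 30th roots of unity is 0.
Geometric series: (1 - w^30)/(1 - w) = (1-1)/(1-w) = 0 since w^30 = 1, w ≠ 1.
Alternatively: coefficient of z^29 in z^30 - 1 is 0.

0


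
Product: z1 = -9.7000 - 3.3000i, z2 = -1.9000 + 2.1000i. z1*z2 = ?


Real = -9.7*(-1.9) - (-3.3)*2.1 = 18.43 - (-6.93) = 25.36
Imag = -9.7*2.1 - (1.9)*(-3.3) = -20.37 + 6.27 = -14.1

25.3600 - 14.1000i


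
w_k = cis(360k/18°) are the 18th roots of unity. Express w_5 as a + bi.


Angle = 360*5/18 = 100°
a = cos(100°) = -0.1736
b = sin(100°) = 0.9848

-0.1736 + 0.9848i


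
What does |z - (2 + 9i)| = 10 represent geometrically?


|z - z0| = r is a circle with center z0 and radius r.
Center = (2, 9), radius = 10

Circle with center (2, 9) and radius 10


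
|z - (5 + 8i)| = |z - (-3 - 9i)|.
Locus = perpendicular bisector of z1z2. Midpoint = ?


Equal distances means the locus is the perpendicular bisector of z1 and z2.
Midpoint = ((5+(-3))/2, (8+(-9))/2) = (1.0000, -0.5000)

Perpendicular bisector through (1.0000, -0.5000)


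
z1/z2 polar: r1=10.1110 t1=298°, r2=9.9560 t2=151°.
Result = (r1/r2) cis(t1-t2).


r = 10.1110 / 9.9560 = 1.0156
theta = 298° - 151° = 147° = 147° (mod 360)

1.0156 cis(147°)


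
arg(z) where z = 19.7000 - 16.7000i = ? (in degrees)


Re = 19.7, Im = -16.7
arg = atan2(-16.7, 19.7) = -40.2885 degrees

arg(z) = -40.2885 degrees
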